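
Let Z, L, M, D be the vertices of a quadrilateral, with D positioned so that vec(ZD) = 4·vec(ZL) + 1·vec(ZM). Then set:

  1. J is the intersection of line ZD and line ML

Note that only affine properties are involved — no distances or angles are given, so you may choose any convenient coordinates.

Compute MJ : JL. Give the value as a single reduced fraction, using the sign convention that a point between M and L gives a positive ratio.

Assign Z = (0, 0), L = (1, 0), M = (0, 1), D = (4, 1) — the answer is frame-independent, so this choice is without loss of generality.
1. J is the intersection of line ZD and line ML ⇒ J = (4/5, 1/5)
J = M + t·(L−M) with t = 4/5, so MJ:JL = t:(1−t) = 4/5:1/5

MJ:JL = 4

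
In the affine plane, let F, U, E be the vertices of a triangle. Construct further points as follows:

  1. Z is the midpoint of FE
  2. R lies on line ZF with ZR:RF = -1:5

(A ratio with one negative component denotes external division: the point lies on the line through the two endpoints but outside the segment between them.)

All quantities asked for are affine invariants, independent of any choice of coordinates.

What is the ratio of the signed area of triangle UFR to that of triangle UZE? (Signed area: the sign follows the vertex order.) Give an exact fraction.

[UFR]:[UZE] = 5/4

Work in coordinates with F = (0, 0), U = (1, 0), E = (0, 1).
1. Z is the midpoint of FE ⇒ Z = (0, 1/2)
2. R lies on line ZF with ZR:RF = -1:5 ⇒ R = (0, 5/8)
2·[UFR] = -5/8, 2·[UZE] = -1/2
[UFR]:[UZE] = -5/8:-1/2 = 5/4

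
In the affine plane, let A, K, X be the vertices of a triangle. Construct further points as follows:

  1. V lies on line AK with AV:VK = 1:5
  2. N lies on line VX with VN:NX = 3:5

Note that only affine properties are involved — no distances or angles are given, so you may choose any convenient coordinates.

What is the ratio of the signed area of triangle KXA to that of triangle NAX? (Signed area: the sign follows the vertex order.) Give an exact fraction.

[KXA]:[NAX] = -48/5

Assign A = (0, 0), K = (1, 0), X = (0, 1) — the answer is frame-independent, so this choice is without loss of generality.
1. V lies on line AK with AV:VK = 1:5 ⇒ V = (1/6, 0)
2. N lies on line VX with VN:NX = 3:5 ⇒ N = (5/48, 3/8)
2·[KXA] = 1, 2·[NAX] = -5/48
[KXA]:[NAX] = 1:-5/48 = -48/5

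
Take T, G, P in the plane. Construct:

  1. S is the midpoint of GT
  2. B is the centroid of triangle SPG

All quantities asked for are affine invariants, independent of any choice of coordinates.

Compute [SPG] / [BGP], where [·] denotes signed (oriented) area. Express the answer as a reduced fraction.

Work in coordinates with T = (0, 0), G = (1, 0), P = (0, 1).
1. S is the midpoint of GT ⇒ S = (1/2, 0)
2. B is the centroid of triangle SPG ⇒ B = (1/2, 1/3)
2·[SPG] = -1/2, 2·[BGP] = 1/6
[SPG]:[BGP] = -1/2:1/6 = -3

[SPG]:[BGP] = -3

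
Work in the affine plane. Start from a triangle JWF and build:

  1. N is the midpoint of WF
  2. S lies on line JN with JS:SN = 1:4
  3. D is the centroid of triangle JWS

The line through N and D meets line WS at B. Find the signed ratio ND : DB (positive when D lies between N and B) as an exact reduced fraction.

ND:DB = -13

Assign J = (0, 0), W = (1, 0), F = (0, 1) — the answer is frame-independent, so this choice is without loss of generality.
1. N is the midpoint of WF ⇒ N = (1/2, 1/2)
2. S lies on line JN with JS:SN = 1:4 ⇒ S = (1/10, 1/10)
3. D is the centroid of triangle JWS ⇒ D = (11/30, 1/30)
line ND meets WS at B = (49/130, 9/130)
D = N + t·(B−N) with t = 13/12, so ND:DB = 13/12:-1/12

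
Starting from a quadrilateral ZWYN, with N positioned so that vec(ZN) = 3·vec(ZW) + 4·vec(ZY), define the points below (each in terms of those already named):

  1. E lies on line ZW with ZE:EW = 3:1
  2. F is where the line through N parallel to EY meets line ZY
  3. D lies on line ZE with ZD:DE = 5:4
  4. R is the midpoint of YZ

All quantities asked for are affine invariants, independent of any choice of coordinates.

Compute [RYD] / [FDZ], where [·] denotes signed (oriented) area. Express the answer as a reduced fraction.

[RYD]:[FDZ] = 1/16

Work in coordinates with Z = (0, 0), W = (1, 0), Y = (0, 1), N = (3, 4).
1. E lies on line ZW with ZE:EW = 3:1 ⇒ E = (3/4, 0)
2. F is where the line through N parallel to EY meets line ZY ⇒ F = (0, 8)
3. D lies on line ZE with ZD:DE = 5:4 ⇒ D = (5/12, 0)
4. R is the midpoint of YZ ⇒ R = (0, 1/2)
2·[RYD] = -5/24, 2·[FDZ] = -10/3
[RYD]:[FDZ] = -5/24:-10/3 = 1/16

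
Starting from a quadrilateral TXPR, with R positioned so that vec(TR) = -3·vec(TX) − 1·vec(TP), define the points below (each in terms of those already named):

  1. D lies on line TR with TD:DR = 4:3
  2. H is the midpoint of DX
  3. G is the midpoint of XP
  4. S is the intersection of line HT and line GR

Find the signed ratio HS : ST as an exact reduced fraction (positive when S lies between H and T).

HS:ST = -41/28

Choose coordinates T = (0, 0), X = (1, 0), P = (0, 1), R = (-3, -1).
1. D lies on line TR with TD:DR = 4:3 ⇒ D = (-12/7, -4/7)
2. H is the midpoint of DX ⇒ H = (-5/14, -2/7)
3. G is the midpoint of XP ⇒ G = (1/2, 1/2)
4. S is the intersection of line HT and line GR ⇒ S = (10/13, 8/13)
S = H + t·(T−H) with t = 41/13, so HS:ST = t:(1−t) = 41/13:-28/13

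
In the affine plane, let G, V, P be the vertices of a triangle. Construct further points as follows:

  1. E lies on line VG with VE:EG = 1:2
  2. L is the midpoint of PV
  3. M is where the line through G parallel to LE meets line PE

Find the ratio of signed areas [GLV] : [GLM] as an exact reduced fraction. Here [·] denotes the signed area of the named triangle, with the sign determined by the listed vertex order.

Set G = (0, 0), V = (1, 0), P = (0, 1); any affine frame gives the same invariant.
1. E lies on line VG with VE:EG = 1:2 ⇒ E = (2/3, 0)
2. L is the midpoint of PV ⇒ L = (1/2, 1/2)
3. M is where the line through G parallel to LE meets line PE ⇒ M = (-2/3, 2)
2·[GLV] = -1/2, 2·[GLM] = 4/3
[GLV]:[GLM] = -1/2:4/3 = -3/8

[GLV]:[GLM] = -3/8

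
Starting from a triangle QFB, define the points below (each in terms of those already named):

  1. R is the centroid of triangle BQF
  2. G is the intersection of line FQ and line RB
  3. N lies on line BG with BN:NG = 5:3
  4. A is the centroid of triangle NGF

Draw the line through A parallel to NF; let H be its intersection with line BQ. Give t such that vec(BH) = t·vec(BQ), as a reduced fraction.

Assign Q = (0, 0), F = (1, 0), B = (0, 1) — the answer is frame-independent, so this choice is without loss of generality.
1. R is the centroid of triangle BQF ⇒ R = (1/3, 1/3)
2. G is the intersection of line FQ and line RB ⇒ G = (1/2, 0)
3. N lies on line BG with BN:NG = 5:3 ⇒ N = (5/16, 3/8)
4. A is the centroid of triangle NGF ⇒ A = (29/48, 1/8)
through A parallel to NF: direction (11/16, -3/8); meets BQ at H = (0, 5/11)
H = B + t·(Q−B) with t = 6/11

t = 6/11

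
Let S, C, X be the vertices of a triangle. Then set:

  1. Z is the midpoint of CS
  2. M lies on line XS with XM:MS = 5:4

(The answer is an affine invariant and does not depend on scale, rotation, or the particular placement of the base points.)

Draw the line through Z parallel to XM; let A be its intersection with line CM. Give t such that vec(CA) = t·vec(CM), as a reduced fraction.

Assign S = (0, 0), C = (1, 0), X = (0, 1) — the answer is frame-independent, so this choice is without loss of generality.
1. Z is the midpoint of CS ⇒ Z = (1/2, 0)
2. M lies on line XS with XM:MS = 5:4 ⇒ M = (0, 4/9)
through Z parallel to XM: direction (0, -5/9); meets CM at A = (1/2, 2/9)
A = C + t·(M−C) with t = 1/2

t = 1/2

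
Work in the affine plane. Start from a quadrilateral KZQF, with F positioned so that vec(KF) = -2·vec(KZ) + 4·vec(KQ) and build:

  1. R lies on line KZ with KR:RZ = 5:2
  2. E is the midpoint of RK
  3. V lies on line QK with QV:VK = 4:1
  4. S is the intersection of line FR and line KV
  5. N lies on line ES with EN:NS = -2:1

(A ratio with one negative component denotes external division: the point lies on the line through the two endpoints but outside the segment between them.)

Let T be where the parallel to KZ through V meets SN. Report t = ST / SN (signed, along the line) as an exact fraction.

t = -81/100

Work in coordinates with K = (0, 0), Z = (1, 0), Q = (0, 1), F = (-2, 4).
1. R lies on line KZ with KR:RZ = 5:2 ⇒ R = (5/7, 0)
2. E is the midpoint of RK ⇒ E = (5/14, 0)
3. V lies on line QK with QV:VK = 4:1 ⇒ V = (0, 1/5)
4. S is the intersection of line FR and line KV ⇒ S = (0, 20/19)
5. N lies on line ES with EN:NS = -2:1 ⇒ N = (-5/14, 40/19)
through V parallel to KZ: direction (1, 0); meets SN at T = (81/280, 1/5)
T = S + t·(N−S) with t = -81/100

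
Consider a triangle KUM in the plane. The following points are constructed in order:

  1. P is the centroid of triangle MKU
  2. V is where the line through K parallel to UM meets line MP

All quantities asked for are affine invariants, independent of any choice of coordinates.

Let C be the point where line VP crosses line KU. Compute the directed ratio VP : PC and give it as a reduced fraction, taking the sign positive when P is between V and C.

Work in coordinates with K = (0, 0), U = (1, 0), M = (0, 1).
1. P is the centroid of triangle MKU ⇒ P = (1/3, 1/3)
2. V is where the line through K parallel to UM meets line MP ⇒ V = (1, -1)
line VP meets KU at C = (1/2, 0)
P = V + t·(C−V) with t = 4/3, so VP:PC = 4/3:-1/3

VP:PC = -4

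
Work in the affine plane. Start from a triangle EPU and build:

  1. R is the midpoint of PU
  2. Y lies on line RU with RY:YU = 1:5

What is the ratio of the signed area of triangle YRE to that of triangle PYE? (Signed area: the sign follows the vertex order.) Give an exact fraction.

[YRE]:[PYE] = -1/7

Assign E = (0, 0), P = (1, 0), U = (0, 1) — the answer is frame-independent, so this choice is without loss of generality.
1. R is the midpoint of PU ⇒ R = (1/2, 1/2)
2. Y lies on line RU with RY:YU = 1:5 ⇒ Y = (5/12, 7/12)
2·[YRE] = -1/12, 2·[PYE] = 7/12
[YRE]:[PYE] = -1/12:7/12 = -1/7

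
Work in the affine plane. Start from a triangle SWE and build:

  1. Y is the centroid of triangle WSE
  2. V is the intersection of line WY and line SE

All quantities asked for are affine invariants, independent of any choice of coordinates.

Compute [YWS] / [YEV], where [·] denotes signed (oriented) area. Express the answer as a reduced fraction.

Choose coordinates S = (0, 0), W = (1, 0), E = (0, 1).
1. Y is the centroid of triangle WSE ⇒ Y = (1/3, 1/3)
2. V is the intersection of line WY and line SE ⇒ V = (0, 1/2)
2·[YWS] = -1/3, 2·[YEV] = 1/6
[YWS]:[YEV] = -1/3:1/6 = -2

[YWS]:[YEV] = -2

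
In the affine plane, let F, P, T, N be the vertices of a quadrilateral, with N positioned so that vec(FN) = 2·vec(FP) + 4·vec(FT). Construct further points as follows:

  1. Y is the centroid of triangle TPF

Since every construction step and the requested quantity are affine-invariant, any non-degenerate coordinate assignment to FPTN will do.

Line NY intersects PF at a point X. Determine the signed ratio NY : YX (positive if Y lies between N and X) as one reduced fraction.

NY:YX = 11

Choose coordinates F = (0, 0), P = (1, 0), T = (0, 1), N = (2, 4).
1. Y is the centroid of triangle TPF ⇒ Y = (1/3, 1/3)
line NY meets PF at X = (2/11, 0)
Y = N + t·(X−N) with t = 11/12, so NY:YX = 11/12:1/12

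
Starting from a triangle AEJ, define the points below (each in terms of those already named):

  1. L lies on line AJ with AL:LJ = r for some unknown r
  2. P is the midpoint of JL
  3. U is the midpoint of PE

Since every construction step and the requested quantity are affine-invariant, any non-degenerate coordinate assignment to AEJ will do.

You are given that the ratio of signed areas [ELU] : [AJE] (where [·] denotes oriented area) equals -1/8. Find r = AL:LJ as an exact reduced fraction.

r = -3

Set A = (0, 0), E = (1, 0), J = (0, 1); any affine frame gives the same invariant.
1. With AL:LJ = r, write λ = r/(r+1) so L = A + λ·(J−A); L is affine-linear in λ
2. P is the midpoint of JL ⇒ P is an affine combination of earlier points and hence also affine-linear in λ
3. U is the midpoint of PE ⇒ U is an affine combination of earlier points and hence also affine-linear in λ
Every point depending on L is an affine combination of L and λ-independent points, so each such coordinate is linear in λ; the λ² term in each signed area is a multiple of (J−A)×(J−A) = 0, so 2·[ELU] and 2·[AJE] are each linear in λ. Evaluating at λ=0 and λ=1:
  2·[ELU] = 1/4·λ − 1/4,   2·[AJE] = -1
So [ELU]:[AJE] = (1/4·λ − 1/4) / (-1). Setting this equal to -1/8:
  1/4·λ − 1/4 = -1/8·(-1)  ⇒  λ = 3/2
Then r = λ/(1−λ) = (3/2)/(-1/2) = -3. Check: with r = -3, L = (0, 3/2) and [ELU]:[AJE] = -1/8 as required.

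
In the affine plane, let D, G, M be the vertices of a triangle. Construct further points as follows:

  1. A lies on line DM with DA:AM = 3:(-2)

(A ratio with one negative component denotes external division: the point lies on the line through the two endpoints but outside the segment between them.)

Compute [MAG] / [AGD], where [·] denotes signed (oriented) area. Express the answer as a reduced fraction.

[MAG]:[AGD] = 2/3

Work in coordinates with D = (0, 0), G = (1, 0), M = (0, 1).
1. A lies on line DM with DA:AM = 3:(-2) ⇒ A = (0, 3)
2·[MAG] = -2, 2·[AGD] = -3
[MAG]:[AGD] = -2:-3 = 2/3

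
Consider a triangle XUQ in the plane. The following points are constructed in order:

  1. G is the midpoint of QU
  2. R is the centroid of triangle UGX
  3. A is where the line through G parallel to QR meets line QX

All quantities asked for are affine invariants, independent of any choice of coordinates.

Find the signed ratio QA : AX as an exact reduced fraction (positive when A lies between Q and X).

QA:AX = -1/4

Work in coordinates with X = (0, 0), U = (1, 0), Q = (0, 1).
1. G is the midpoint of QU ⇒ G = (1/2, 1/2)
2. R is the centroid of triangle UGX ⇒ R = (1/2, 1/6)
3. A is where the line through G parallel to QR meets line QX ⇒ A = (0, 4/3)
A = Q + t·(X−Q) with t = -1/3, so QA:AX = t:(1−t) = -1/3:4/3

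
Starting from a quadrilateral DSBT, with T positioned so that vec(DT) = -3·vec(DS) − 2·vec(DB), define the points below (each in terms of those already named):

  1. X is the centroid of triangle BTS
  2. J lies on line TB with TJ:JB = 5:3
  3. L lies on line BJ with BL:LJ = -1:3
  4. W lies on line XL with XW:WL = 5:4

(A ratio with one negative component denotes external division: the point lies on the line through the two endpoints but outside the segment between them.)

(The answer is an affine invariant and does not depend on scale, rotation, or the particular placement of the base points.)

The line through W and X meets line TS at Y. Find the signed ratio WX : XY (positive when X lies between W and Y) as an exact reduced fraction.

WX:XY = 205/144

Set D = (0, 0), S = (1, 0), B = (0, 1), T = (-3, -2); any affine frame gives the same invariant.
1. X is the centroid of triangle BTS ⇒ X = (-2/3, -1/3)
2. J lies on line TB with TJ:JB = 5:3 ⇒ J = (-9/8, -1/8)
3. L lies on line BJ with BL:LJ = -1:3 ⇒ L = (9/16, 25/16)
4. W lies on line XL with XW:WL = 5:4 ⇒ W = (7/432, 311/432)
line WX meets TS at Y = (-47/41, -44/41)
X = W + t·(Y−W) with t = 205/349, so WX:XY = 205/349:144/349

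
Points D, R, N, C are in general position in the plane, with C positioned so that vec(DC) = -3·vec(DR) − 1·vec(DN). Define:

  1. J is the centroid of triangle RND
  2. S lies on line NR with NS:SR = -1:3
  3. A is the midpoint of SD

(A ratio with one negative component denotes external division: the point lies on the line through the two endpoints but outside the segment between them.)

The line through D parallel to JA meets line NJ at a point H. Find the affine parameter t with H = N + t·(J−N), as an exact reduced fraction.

Assign D = (0, 0), R = (1, 0), N = (0, 1), C = (-3, -1) — the answer is frame-independent, so this choice is without loss of generality.
1. J is the centroid of triangle RND ⇒ J = (1/3, 1/3)
2. S lies on line NR with NS:SR = -1:3 ⇒ S = (-1/2, 3/2)
3. A is the midpoint of SD ⇒ A = (-1/4, 3/4)
through D parallel to JA: direction (-7/12, 5/12); meets NJ at H = (7/9, -5/9)
H = N + t·(J−N) with t = 7/3

t = 7/3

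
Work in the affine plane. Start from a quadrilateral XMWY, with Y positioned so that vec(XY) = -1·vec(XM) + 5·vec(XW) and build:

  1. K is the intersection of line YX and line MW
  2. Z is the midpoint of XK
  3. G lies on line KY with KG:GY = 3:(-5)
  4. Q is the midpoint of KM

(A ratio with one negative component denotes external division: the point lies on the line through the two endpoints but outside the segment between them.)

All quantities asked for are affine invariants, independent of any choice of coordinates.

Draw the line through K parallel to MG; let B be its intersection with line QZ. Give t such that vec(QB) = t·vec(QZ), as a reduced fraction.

Assign X = (0, 0), M = (1, 0), W = (0, 1), Y = (-1, 5) — the answer is frame-independent, so this choice is without loss of generality.
1. K is the intersection of line YX and line MW ⇒ K = (-1/4, 5/4)
2. Z is the midpoint of XK ⇒ Z = (-1/8, 5/8)
3. G lies on line KY with KG:GY = 3:(-5) ⇒ G = (7/8, -35/8)
4. Q is the midpoint of KM ⇒ Q = (3/8, 5/8)
through K parallel to MG: direction (-1/8, -35/8); meets QZ at B = (-15/56, 5/8)
B = Q + t·(Z−Q) with t = 9/7

t = 9/7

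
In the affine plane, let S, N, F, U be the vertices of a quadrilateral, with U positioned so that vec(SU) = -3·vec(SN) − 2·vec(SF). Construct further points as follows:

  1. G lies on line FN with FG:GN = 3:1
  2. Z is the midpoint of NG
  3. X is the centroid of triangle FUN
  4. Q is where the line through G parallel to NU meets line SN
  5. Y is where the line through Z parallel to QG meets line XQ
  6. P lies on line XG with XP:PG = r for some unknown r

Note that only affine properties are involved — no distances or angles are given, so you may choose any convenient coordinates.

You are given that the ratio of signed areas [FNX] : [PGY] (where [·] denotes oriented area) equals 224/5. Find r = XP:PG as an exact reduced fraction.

Work in coordinates with S = (0, 0), N = (1, 0), F = (0, 1), U = (-3, -2).
1. G lies on line FN with FG:GN = 3:1 ⇒ G = (3/4, 1/4)
2. Z is the midpoint of NG ⇒ Z = (7/8, 1/8)
3. X is the centroid of triangle FUN ⇒ X = (-2/3, -1/3)
4. Q is where the line through G parallel to NU meets line SN ⇒ Q = (1/4, 0)
5. Y is where the line through Z parallel to QG meets line XQ ⇒ Y = (13/8, 1/2)
6. With XP:PG = r, write λ = r/(r+1) so P = X + λ·(G−X); P is affine-linear in λ
Every point depending on P is an affine combination of P and λ-independent points, so each such coordinate is linear in λ; the λ² term in each signed area is a multiple of (G−X)×(G−X) = 0, so 2·[FNX] and 2·[PGY] are each linear in λ. Evaluating at λ=0 and λ=1:
  2·[FNX] = -2,   2·[PGY] = 5/32·λ − 5/32
So [FNX]:[PGY] = (-2) / (5/32·λ − 5/32). Setting this equal to 224/5:
  -2 = 224/5·(5/32·λ − 5/32)  ⇒  λ = 5/7
Then r = λ/(1−λ) = (5/7)/(2/7) = 5/2. Check: with r = 5/2, P = (29/84, 1/12) and [FNX]:[PGY] = 224/5 as required.

r = 5/2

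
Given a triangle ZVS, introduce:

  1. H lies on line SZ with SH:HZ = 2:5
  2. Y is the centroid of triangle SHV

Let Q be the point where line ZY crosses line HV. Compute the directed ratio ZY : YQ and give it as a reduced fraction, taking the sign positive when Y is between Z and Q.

ZY:YQ = -17/2

Choose coordinates Z = (0, 0), V = (1, 0), S = (0, 1).
1. H lies on line SZ with SH:HZ = 2:5 ⇒ H = (0, 5/7)
2. Y is the centroid of triangle SHV ⇒ Y = (1/3, 4/7)
line ZY meets HV at Q = (5/17, 60/119)
Y = Z + t·(Q−Z) with t = 17/15, so ZY:YQ = 17/15:-2/15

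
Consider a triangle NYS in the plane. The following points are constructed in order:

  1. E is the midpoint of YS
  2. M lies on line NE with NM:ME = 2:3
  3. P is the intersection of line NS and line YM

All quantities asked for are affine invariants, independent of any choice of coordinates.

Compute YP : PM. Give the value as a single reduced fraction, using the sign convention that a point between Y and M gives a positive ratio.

YP:PM = -5

Work in coordinates with N = (0, 0), Y = (1, 0), S = (0, 1).
1. E is the midpoint of YS ⇒ E = (1/2, 1/2)
2. M lies on line NE with NM:ME = 2:3 ⇒ M = (1/5, 1/5)
3. P is the intersection of line NS and line YM ⇒ P = (0, 1/4)
P = Y + t·(M−Y) with t = 5/4, so YP:PM = t:(1−t) = 5/4:-1/4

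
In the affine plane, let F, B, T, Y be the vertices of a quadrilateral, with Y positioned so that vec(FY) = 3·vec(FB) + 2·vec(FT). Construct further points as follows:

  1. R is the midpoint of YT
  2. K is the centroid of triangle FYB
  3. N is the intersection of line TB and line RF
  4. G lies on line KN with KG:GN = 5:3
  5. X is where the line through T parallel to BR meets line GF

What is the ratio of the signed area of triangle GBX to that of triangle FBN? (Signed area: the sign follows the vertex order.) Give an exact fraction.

[GBX]:[FBN] = -69/40

Assign F = (0, 0), B = (1, 0), T = (0, 1), Y = (3, 2) — the answer is frame-independent, so this choice is without loss of generality.
1. R is the midpoint of YT ⇒ R = (3/2, 3/2)
2. K is the centroid of triangle FYB ⇒ K = (4/3, 2/3)
3. N is the intersection of line TB and line RF ⇒ N = (1/2, 1/2)
4. G lies on line KN with KG:GN = 5:3 ⇒ G = (13/16, 9/16)
5. X is where the line through T parallel to BR meets line GF ⇒ X = (-13/30, -3/10)
2·[GBX] = -69/80, 2·[FBN] = 1/2
[GBX]:[FBN] = -69/80:1/2 = -69/40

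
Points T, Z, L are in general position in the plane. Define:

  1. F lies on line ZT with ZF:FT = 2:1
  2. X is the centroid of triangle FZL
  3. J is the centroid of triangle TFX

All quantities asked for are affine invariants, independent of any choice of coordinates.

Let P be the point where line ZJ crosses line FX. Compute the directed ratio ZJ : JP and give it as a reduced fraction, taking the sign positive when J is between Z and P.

Choose coordinates T = (0, 0), Z = (1, 0), L = (0, 1).
1. F lies on line ZT with ZF:FT = 2:1 ⇒ F = (1/3, 0)
2. X is the centroid of triangle FZL ⇒ X = (4/9, 1/3)
3. J is the centroid of triangle TFX ⇒ J = (7/27, 1/9)
line ZJ meets FX at P = (23/63, 2/21)
J = Z + t·(P−Z) with t = 7/6, so ZJ:JP = 7/6:-1/6

ZJ:JP = -7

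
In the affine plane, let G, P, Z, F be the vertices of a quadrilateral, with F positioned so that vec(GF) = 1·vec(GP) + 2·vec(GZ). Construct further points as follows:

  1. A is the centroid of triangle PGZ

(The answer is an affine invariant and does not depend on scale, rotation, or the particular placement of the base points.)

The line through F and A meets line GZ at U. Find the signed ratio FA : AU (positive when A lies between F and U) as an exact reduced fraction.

FA:AU = 2

Choose coordinates G = (0, 0), P = (1, 0), Z = (0, 1), F = (1, 2).
1. A is the centroid of triangle PGZ ⇒ A = (1/3, 1/3)
line FA meets GZ at U = (0, -1/2)
A = F + t·(U−F) with t = 2/3, so FA:AU = 2/3:1/3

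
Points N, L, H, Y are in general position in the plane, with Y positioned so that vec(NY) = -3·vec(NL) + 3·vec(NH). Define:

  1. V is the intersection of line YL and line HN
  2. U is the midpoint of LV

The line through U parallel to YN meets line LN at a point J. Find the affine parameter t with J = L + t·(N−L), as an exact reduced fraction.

t = 1/8

Choose coordinates N = (0, 0), L = (1, 0), H = (0, 1), Y = (-3, 3).
1. V is the intersection of line YL and line HN ⇒ V = (0, 3/4)
2. U is the midpoint of LV ⇒ U = (1/2, 3/8)
through U parallel to YN: direction (3, -3); meets LN at J = (7/8, 0)
J = L + t·(N−L) with t = 1/8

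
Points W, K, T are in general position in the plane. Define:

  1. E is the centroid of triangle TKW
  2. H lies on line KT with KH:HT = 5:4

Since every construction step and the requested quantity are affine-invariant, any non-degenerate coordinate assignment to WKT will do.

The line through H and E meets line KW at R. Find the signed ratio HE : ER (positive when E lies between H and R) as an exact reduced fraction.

Set W = (0, 0), K = (1, 0), T = (0, 1); any affine frame gives the same invariant.
1. E is the centroid of triangle TKW ⇒ E = (1/3, 1/3)
2. H lies on line KT with KH:HT = 5:4 ⇒ H = (4/9, 5/9)
line HE meets KW at R = (1/6, 0)
E = H + t·(R−H) with t = 2/5, so HE:ER = 2/5:3/5

HE:ER = 2/3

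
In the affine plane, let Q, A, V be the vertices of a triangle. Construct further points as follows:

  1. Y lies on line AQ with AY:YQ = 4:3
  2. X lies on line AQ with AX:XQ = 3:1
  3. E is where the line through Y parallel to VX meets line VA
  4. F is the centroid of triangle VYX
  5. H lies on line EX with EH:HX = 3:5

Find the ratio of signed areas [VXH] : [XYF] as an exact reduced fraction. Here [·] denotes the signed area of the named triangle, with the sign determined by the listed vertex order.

Assign Q = (0, 0), A = (1, 0), V = (0, 1) — the answer is frame-independent, so this choice is without loss of generality.
1. Y lies on line AQ with AY:YQ = 4:3 ⇒ Y = (3/7, 0)
2. X lies on line AQ with AX:XQ = 3:1 ⇒ X = (1/4, 0)
3. E is where the line through Y parallel to VX meets line VA ⇒ E = (5/21, 16/21)
4. F is the centroid of triangle VYX ⇒ F = (19/84, 1/3)
5. H lies on line EX with EH:HX = 3:5 ⇒ H = (163/672, 10/21)
2·[VXH] = 25/224, 2·[XYF] = 5/84
[VXH]:[XYF] = 25/224:5/84 = 15/8

[VXH]:[XYF] = 15/8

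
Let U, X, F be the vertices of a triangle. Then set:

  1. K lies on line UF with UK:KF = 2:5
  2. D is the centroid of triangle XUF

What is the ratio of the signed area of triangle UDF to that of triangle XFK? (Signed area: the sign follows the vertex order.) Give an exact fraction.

[UDF]:[XFK] = 7/15

Choose coordinates U = (0, 0), X = (1, 0), F = (0, 1).
1. K lies on line UF with UK:KF = 2:5 ⇒ K = (0, 2/7)
2. D is the centroid of triangle XUF ⇒ D = (1/3, 1/3)
2·[UDF] = 1/3, 2·[XFK] = 5/7
[UDF]:[XFK] = 1/3:5/7 = 7/15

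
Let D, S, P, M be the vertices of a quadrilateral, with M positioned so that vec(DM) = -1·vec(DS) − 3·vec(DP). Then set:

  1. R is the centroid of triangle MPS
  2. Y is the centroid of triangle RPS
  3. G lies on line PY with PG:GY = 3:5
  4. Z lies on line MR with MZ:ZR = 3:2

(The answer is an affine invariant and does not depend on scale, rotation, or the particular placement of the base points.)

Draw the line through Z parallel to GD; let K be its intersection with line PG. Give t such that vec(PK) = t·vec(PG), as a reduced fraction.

t = 7/15

Set D = (0, 0), S = (1, 0), P = (0, 1), M = (-1, -3); any affine frame gives the same invariant.
1. R is the centroid of triangle MPS ⇒ R = (0, -2/3)
2. Y is the centroid of triangle RPS ⇒ Y = (1/3, 1/9)
3. G lies on line PY with PG:GY = 3:5 ⇒ G = (1/8, 2/3)
4. Z lies on line MR with MZ:ZR = 3:2 ⇒ Z = (-2/5, -8/5)
through Z parallel to GD: direction (-1/8, -2/3); meets PG at K = (7/120, 38/45)
K = P + t·(G−P) with t = 7/15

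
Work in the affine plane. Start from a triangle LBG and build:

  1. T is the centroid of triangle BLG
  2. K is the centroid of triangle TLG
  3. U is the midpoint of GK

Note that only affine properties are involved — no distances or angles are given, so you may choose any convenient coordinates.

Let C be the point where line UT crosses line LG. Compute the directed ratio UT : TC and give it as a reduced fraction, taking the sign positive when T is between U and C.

UT:TC = -5/6

Assign L = (0, 0), B = (1, 0), G = (0, 1) — the answer is frame-independent, so this choice is without loss of generality.
1. T is the centroid of triangle BLG ⇒ T = (1/3, 1/3)
2. K is the centroid of triangle TLG ⇒ K = (1/9, 4/9)
3. U is the midpoint of GK ⇒ U = (1/18, 13/18)
line UT meets LG at C = (0, 4/5)
T = U + t·(C−U) with t = -5, so UT:TC = -5:6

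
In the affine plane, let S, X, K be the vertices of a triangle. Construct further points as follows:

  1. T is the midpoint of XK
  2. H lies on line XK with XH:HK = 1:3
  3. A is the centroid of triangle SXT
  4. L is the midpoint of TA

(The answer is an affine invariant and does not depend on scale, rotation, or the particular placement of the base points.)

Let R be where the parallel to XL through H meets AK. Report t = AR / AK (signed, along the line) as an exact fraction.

t = 1/2

Set S = (0, 0), X = (1, 0), K = (0, 1); any affine frame gives the same invariant.
1. T is the midpoint of XK ⇒ T = (1/2, 1/2)
2. H lies on line XK with XH:HK = 1:3 ⇒ H = (3/4, 1/4)
3. A is the centroid of triangle SXT ⇒ A = (1/2, 1/6)
4. L is the midpoint of TA ⇒ L = (1/2, 1/3)
through H parallel to XL: direction (-1/2, 1/3); meets AK at R = (1/4, 7/12)
R = A + t·(K−A) with t = 1/2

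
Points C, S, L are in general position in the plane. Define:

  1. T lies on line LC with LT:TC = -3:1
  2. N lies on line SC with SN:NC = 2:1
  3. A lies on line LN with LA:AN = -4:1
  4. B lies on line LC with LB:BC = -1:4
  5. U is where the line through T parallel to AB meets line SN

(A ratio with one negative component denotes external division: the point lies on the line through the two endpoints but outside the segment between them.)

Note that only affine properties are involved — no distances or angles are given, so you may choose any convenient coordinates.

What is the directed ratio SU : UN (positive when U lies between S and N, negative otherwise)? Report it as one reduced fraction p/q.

SU:UN = -17/7

Set C = (0, 0), S = (1, 0), L = (0, 1); any affine frame gives the same invariant.
1. T lies on line LC with LT:TC = -3:1 ⇒ T = (0, -1/2)
2. N lies on line SC with SN:NC = 2:1 ⇒ N = (1/3, 0)
3. A lies on line LN with LA:AN = -4:1 ⇒ A = (4/9, -1/3)
4. B lies on line LC with LB:BC = -1:4 ⇒ B = (0, 4/3)
5. U is where the line through T parallel to AB meets line SN ⇒ U = (-2/15, 0)
U = S + t·(N−S) with t = 17/10, so SU:UN = t:(1−t) = 17/10:-7/10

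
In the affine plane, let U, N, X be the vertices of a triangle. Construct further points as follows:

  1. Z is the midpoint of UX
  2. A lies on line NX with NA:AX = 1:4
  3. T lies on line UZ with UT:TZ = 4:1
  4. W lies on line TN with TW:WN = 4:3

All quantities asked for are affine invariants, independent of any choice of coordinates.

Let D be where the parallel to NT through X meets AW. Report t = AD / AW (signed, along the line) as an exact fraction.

t = -4

Assign U = (0, 0), N = (1, 0), X = (0, 1) — the answer is frame-independent, so this choice is without loss of generality.
1. Z is the midpoint of UX ⇒ Z = (0, 1/2)
2. A lies on line NX with NA:AX = 1:4 ⇒ A = (4/5, 1/5)
3. T lies on line UZ with UT:TZ = 4:1 ⇒ T = (0, 2/5)
4. W lies on line TN with TW:WN = 4:3 ⇒ W = (4/7, 6/35)
through X parallel to NT: direction (-1, 2/5); meets AW at D = (12/7, 11/35)
D = A + t·(W−A) with t = -4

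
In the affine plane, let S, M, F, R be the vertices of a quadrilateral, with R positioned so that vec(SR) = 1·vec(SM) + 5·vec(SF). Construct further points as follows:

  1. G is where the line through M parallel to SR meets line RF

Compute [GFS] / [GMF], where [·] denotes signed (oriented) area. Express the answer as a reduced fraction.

Assign S = (0, 0), M = (1, 0), F = (0, 1), R = (1, 5) — the answer is frame-independent, so this choice is without loss of generality.
1. G is where the line through M parallel to SR meets line RF ⇒ G = (6, 25)
2·[GFS] = 6, 2·[GMF] = -30
[GFS]:[GMF] = 6:-30 = -1/5

[GFS]:[GMF] = -1/5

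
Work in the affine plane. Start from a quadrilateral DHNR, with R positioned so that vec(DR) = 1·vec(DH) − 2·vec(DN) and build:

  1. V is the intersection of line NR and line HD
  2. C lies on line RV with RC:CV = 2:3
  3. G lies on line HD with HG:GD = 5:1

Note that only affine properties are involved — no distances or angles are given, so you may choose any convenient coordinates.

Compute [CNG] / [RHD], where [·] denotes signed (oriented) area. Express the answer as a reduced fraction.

Assign D = (0, 0), H = (1, 0), N = (0, 1), R = (1, -2) — the answer is frame-independent, so this choice is without loss of generality.
1. V is the intersection of line NR and line HD ⇒ V = (1/3, 0)
2. C lies on line RV with RC:CV = 2:3 ⇒ C = (11/15, -6/5)
3. G lies on line HD with HG:GD = 5:1 ⇒ G = (1/6, 0)
2·[CNG] = 11/30, 2·[RHD] = 2
[CNG]:[RHD] = 11/30:2 = 11/60

[CNG]:[RHD] = 11/60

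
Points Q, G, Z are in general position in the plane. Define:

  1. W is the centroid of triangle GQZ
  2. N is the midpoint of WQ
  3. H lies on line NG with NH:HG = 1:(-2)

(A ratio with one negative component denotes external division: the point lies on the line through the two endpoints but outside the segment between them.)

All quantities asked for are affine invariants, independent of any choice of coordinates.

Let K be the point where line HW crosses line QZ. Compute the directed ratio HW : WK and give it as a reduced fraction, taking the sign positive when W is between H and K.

HW:WK = -3

Assign Q = (0, 0), G = (1, 0), Z = (0, 1) — the answer is frame-independent, so this choice is without loss of generality.
1. W is the centroid of triangle GQZ ⇒ W = (1/3, 1/3)
2. N is the midpoint of WQ ⇒ N = (1/6, 1/6)
3. H lies on line NG with NH:HG = 1:(-2) ⇒ H = (-2/3, 1/3)
line HW meets QZ at K = (0, 1/3)
W = H + t·(K−H) with t = 3/2, so HW:WK = 3/2:-1/2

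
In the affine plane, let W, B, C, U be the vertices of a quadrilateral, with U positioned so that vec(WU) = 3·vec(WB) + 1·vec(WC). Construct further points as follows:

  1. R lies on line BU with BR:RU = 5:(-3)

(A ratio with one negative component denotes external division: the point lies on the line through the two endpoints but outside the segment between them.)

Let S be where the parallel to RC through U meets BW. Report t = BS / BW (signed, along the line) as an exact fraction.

t = 2

Work in coordinates with W = (0, 0), B = (1, 0), C = (0, 1), U = (3, 1).
1. R lies on line BU with BR:RU = 5:(-3) ⇒ R = (6, 5/2)
through U parallel to RC: direction (-6, -3/2); meets BW at S = (-1, 0)
S = B + t·(W−B) with t = 2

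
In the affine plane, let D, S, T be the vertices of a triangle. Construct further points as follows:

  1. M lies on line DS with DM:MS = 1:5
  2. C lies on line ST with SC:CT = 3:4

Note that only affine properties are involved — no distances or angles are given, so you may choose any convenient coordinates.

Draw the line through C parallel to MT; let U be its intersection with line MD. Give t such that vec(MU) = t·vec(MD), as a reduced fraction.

Work in coordinates with D = (0, 0), S = (1, 0), T = (0, 1).
1. M lies on line DS with DM:MS = 1:5 ⇒ M = (1/6, 0)
2. C lies on line ST with SC:CT = 3:4 ⇒ C = (4/7, 3/7)
through C parallel to MT: direction (-1/6, 1); meets MD at U = (9/14, 0)
U = M + t·(D−M) with t = -20/7

t = -20/7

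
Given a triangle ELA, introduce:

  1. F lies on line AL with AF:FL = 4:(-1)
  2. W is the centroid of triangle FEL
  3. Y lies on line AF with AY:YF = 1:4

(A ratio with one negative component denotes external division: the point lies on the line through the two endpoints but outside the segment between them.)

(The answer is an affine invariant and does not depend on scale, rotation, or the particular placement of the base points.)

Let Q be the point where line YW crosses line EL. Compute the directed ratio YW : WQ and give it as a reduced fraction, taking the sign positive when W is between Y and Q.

YW:WQ = -38/5

Set E = (0, 0), L = (1, 0), A = (0, 1); any affine frame gives the same invariant.
1. F lies on line AL with AF:FL = 4:(-1) ⇒ F = (4/3, -1/3)
2. W is the centroid of triangle FEL ⇒ W = (7/9, -1/9)
3. Y lies on line AF with AY:YF = 1:4 ⇒ Y = (4/15, 11/15)
line YW meets EL at Q = (27/38, 0)
W = Y + t·(Q−Y) with t = 38/33, so YW:WQ = 38/33:-5/33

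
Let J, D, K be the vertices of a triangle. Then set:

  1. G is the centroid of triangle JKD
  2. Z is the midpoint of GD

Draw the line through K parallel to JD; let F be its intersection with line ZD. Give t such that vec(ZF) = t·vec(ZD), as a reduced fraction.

Work in coordinates with J = (0, 0), D = (1, 0), K = (0, 1).
1. G is the centroid of triangle JKD ⇒ G = (1/3, 1/3)
2. Z is the midpoint of GD ⇒ Z = (2/3, 1/6)
through K parallel to JD: direction (1, 0); meets ZD at F = (-1, 1)
F = Z + t·(D−Z) with t = -5

t = -5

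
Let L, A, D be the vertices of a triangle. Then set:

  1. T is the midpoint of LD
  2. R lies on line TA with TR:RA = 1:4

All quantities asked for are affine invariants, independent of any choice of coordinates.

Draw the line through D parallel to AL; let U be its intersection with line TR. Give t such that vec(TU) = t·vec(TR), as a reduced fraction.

Choose coordinates L = (0, 0), A = (1, 0), D = (0, 1).
1. T is the midpoint of LD ⇒ T = (0, 1/2)
2. R lies on line TA with TR:RA = 1:4 ⇒ R = (1/5, 2/5)
through D parallel to AL: direction (-1, 0); meets TR at U = (-1, 1)
U = T + t·(R−T) with t = -5

t = -5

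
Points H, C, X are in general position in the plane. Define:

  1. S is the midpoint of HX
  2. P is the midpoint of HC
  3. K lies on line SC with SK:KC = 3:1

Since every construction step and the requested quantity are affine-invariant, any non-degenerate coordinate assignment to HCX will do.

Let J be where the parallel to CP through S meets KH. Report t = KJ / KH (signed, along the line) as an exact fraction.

Set H = (0, 0), C = (1, 0), X = (0, 1); any affine frame gives the same invariant.
1. S is the midpoint of HX ⇒ S = (0, 1/2)
2. P is the midpoint of HC ⇒ P = (1/2, 0)
3. K lies on line SC with SK:KC = 3:1 ⇒ K = (3/4, 1/8)
through S parallel to CP: direction (-1/2, 0); meets KH at J = (3, 1/2)
J = K + t·(H−K) with t = -3

t = -3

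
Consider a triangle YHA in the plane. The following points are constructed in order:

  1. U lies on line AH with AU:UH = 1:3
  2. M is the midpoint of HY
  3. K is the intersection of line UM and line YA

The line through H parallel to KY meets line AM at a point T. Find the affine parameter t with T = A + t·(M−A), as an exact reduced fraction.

Choose coordinates Y = (0, 0), H = (1, 0), A = (0, 1).
1. U lies on line AH with AU:UH = 1:3 ⇒ U = (1/4, 3/4)
2. M is the midpoint of HY ⇒ M = (1/2, 0)
3. K is the intersection of line UM and line YA ⇒ K = (0, 3/2)
through H parallel to KY: direction (0, -3/2); meets AM at T = (1, -1)
T = A + t·(M−A) with t = 2

t = 2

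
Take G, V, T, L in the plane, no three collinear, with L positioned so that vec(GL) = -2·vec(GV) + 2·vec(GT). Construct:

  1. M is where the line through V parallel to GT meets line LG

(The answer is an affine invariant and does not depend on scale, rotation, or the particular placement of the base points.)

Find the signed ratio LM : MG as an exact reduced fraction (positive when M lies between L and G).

LM:MG = -3

Choose coordinates G = (0, 0), V = (1, 0), T = (0, 1), L = (-2, 2).
1. M is where the line through V parallel to GT meets line LG ⇒ M = (1, -1)
M = L + t·(G−L) with t = 3/2, so LM:MG = t:(1−t) = 3/2:-1/2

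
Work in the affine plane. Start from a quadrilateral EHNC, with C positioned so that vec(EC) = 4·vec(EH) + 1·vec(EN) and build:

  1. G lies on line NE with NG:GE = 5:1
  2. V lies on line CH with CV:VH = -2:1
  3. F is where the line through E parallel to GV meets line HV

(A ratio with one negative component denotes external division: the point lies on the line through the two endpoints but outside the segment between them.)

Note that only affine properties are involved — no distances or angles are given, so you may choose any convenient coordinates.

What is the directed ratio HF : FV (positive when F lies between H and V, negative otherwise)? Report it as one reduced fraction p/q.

HF:FV = 7/2

Set E = (0, 0), H = (1, 0), N = (0, 1), C = (4, 1); any affine frame gives the same invariant.
1. G lies on line NE with NG:GE = 5:1 ⇒ G = (0, 1/6)
2. V lies on line CH with CV:VH = -2:1 ⇒ V = (-2, -1)
3. F is where the line through E parallel to GV meets line HV ⇒ F = (-4/3, -7/9)
F = H + t·(V−H) with t = 7/9, so HF:FV = t:(1−t) = 7/9:2/9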